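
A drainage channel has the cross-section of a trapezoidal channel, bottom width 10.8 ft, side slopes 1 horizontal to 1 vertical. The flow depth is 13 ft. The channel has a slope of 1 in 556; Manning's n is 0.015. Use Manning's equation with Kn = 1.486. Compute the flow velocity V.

With bottom width b = 10.8 ft and side slope z = 1: A = (b + zy)y = (10.8 + 1×13)×13 = 309.4 ft²; P = b + 2y√(1+z²) = 10.8 + 2×13×1.414 = 47.57 ft.
Hydraulic radius R = A/P = 309.4/47.57 = 6.504 ft.
From Manning's equation, V = (1.486/n) R^(2/3) S^(1/2) = (1.486/0.015) × 6.504^(2/3) × 0.001799^(1/2) = 14.6 ft/s.

V = 14.6 ft/s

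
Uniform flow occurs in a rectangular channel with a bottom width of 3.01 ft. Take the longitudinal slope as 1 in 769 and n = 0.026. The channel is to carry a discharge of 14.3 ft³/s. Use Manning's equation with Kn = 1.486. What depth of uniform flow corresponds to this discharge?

y_n = 2.42 ft

Manning's equation rearranged: A R^(2/3) = nQ / (1.486·√S) = 0.026 × 14.3 / (1.486 × √0.0013) = 6.938.
Trying y = 3.09 ft: A R^(2/3) = 9.376 — high.
Trying y = 2.02 ft: A R^(2/3) = 5.509 — low.
Trying y = 2.42 ft: A R^(2/3) = 6.93 — ≈ 6.938.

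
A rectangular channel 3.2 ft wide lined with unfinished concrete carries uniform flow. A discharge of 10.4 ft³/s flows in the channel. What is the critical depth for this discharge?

y_c = 0.69 ft

For a rectangular channel, critical depth y_c = (q²/g)^(1/3) where q = Q/b = 10.4/3.2 = 3.25 ft²/s.
So y_c = (3.25²/32.2)^(1/3) = 0.69 ft.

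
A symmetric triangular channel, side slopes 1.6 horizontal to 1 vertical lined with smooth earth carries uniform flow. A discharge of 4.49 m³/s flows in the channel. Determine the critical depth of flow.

y_c = 1.1 m

At critical depth, Q² T / (g A³) = 1, i.e. A³/T = Q²/g = 4.49²/9.81 = 2.055.
At y = 0.798 m: A³/T = 0.4142 — short.
At y = 1.1 m: A³/T = 2.061 — matches.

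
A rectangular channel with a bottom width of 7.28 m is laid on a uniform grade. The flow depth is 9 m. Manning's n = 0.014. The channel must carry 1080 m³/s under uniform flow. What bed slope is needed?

Flow area A = b·y = 7.28 × 9 = 65.52 m². Wetted perimeter P = b + 2y = 7.28 + 2×9 = 25.28 m.
Hydraulic radius R = A/P = 65.52/25.28 = 2.592 m.
From Manning's equation, S = [nQ / (1 A R^(2/3))]² = [0.014 × 1080 / (1 × 65.52 × 2.592^(2/3))]² = 0.015.

S = 0.015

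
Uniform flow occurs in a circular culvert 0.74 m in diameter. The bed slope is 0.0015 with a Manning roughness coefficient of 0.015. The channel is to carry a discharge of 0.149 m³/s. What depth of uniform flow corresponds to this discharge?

y_n = 0.332 m

Manning's equation rearranged: A R^(2/3) = nQ / (1·√S) = 0.015 × 0.149 / (√0.0015) = 0.05771.
At y = 0.406 m: A R^(2/3) = 0.08146 — high.
At y = 0.248 m: A R^(2/3) = 0.03382 — low.
At y = 0.332 m: A R^(2/3) = 0.05785 — ≈ 0.05771.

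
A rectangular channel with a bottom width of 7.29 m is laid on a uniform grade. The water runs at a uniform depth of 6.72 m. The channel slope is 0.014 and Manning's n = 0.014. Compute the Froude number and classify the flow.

Flow area A = b·y = 7.29 × 6.72 = 48.99 m². Wetted perimeter P = b + 2y = 7.29 + 2×6.72 = 20.73 m.
Hydraulic radius R = A/P = 48.99/20.73 = 2.363 m.
V = (1/n) R^(2/3) √S = (1/0.014) × 2.363^(2/3) × √0.014 = 14.99 m/s. Hydraulic depth D_h = A/T = 48.99/7.29 = 6.72 m.
Froude number Fr = V/√(g·D_h) = 14.99/√(9.81×6.72) = 1.85, which is greater than 1, so the flow is supercritical.

supercritical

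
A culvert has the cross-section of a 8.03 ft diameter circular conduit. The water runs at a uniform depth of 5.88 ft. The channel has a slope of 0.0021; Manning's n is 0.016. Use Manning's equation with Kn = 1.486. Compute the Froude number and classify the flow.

subcritical

For a circular section of diameter D = 8.03 ft at depth y = 5.88 ft, the central angle is θ = 2 arccos(1 − 2y/D) = 4.108 rad. Then A = (D²/8)(θ − sin θ) = 39.74 ft² and P = Dθ/2 = 16.49 ft.
Hydraulic radius R = A/P = 39.74/16.49 = 2.41 ft.
V = (1.486/n) R^(2/3) √S = (1.486/0.016) × 2.41^(2/3) × √0.0021 = 7.65 ft/s. Hydraulic depth D_h = A/T = 39.74/7.111 = 5.588 ft.
Froude number Fr = V/√(g·D_h) = 7.65/√(32.2×5.588) = 0.57, which is less than 1, so the flow is subcritical.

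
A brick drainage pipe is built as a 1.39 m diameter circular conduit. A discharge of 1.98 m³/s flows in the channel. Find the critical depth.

At critical depth, Q² T / (g A³) = 1, i.e. A³/T = Q²/g = 1.98²/9.81 = 0.3996.
At y = 0.921 m: A³/T = 0.9248 — over.
At y = 0.578 m: A³/T = 0.1552 — short.
At y = 0.74 m: A³/T = 0.3993 — close enough.

y_c = 0.74 m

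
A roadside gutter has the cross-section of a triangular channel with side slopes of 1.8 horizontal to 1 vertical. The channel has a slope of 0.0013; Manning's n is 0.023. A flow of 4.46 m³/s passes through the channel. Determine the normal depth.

y_n = 1.46 m

Manning's equation rearranged: A R^(2/3) = nQ / (1·√S) = 0.023 × 4.46 / (√0.0013) = 2.845.
Trying y = 1.27 m: A R^(2/3) = 1.961 — too small.
Trying y = 1.7 m: A R^(2/3) = 4.268 — too large.
Trying y = 1.46 m: A R^(2/3) = 2.844 — matches.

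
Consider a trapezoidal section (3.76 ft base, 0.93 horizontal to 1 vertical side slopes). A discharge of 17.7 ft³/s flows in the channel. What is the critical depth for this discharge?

y_c = 0.822 ft

At critical depth, Q² T / (g A³) = 1, i.e. A³/T = Q²/g = 17.7²/32.2 = 9.73.
Trying y = 0.899 ft: A³/T = 12.99 — too large.
Trying y = 0.822 ft: A³/T = 9.726 — matches.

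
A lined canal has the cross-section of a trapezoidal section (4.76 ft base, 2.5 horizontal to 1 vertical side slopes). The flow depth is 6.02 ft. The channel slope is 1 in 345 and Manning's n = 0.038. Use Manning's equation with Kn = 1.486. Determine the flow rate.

Q = 546 ft³/s

With bottom width b = 4.76 ft and side slope z = 2.5: A = (b + zy)y = (4.76 + 2.5×6.02)×6.02 = 119.3 ft²; P = b + 2y√(1+z²) = 4.76 + 2×6.02×2.693 = 37.18 ft.
Hydraulic radius R = A/P = 119.3/37.18 = 3.208 ft.
Manning's equation: Q = (1.486/n) A R^(2/3) S^(1/2) = (1.486/0.038) × 119.3 × 3.208^(2/3) × 0.002899^(1/2) = 546 ft³/s.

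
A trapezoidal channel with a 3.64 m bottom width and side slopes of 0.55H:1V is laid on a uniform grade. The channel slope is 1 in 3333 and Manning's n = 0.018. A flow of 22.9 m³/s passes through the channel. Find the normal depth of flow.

Manning's equation rearranged: A R^(2/3) = nQ / (1·√S) = 0.018 × 22.9 / (√0.0003) = 23.8.
Trying y = 3.57 m: A R^(2/3) = 28.46 — over.
Trying y = 2.61 m: A R^(2/3) = 16.42 — short.
Trying y = 3.23 m: A R^(2/3) = 23.82 — close enough.

y_n = 3.23 m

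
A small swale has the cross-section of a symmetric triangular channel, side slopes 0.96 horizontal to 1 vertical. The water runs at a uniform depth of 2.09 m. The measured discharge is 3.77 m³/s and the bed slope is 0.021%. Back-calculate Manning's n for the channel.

For a triangular section with side slope z = 0.96: A = zy² = 0.96×2.09² = 4.193 m²; P = 2y√(1+z²) = 2×2.09×1.386 = 5.794 m.
Hydraulic radius R = A/P = 4.193/5.794 = 0.7237 m.
Rearranging Manning's equation: n = (1/Q) A R^(2/3) S^(1/2) = (1/3.77) × 4.193 × 0.7237^(2/3) × √0.00021 = 0.013.

n = 0.013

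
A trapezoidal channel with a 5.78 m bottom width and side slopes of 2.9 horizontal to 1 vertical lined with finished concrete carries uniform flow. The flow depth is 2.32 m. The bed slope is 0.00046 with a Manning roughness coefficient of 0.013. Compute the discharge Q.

Q = 61.3 m³/s

With bottom width b = 5.78 m and side slope z = 2.9: A = (b + zy)y = (5.78 + 2.9×2.32)×2.32 = 29.02 m²; P = b + 2y√(1+z²) = 5.78 + 2×2.32×3.068 = 20.01 m.
Hydraulic radius R = A/P = 29.02/20.01 = 1.45 m.
Manning's equation: Q = (1/n) A R^(2/3) S^(1/2) = (1/0.013) × 29.02 × 1.45^(2/3) × 0.00046^(1/2) = 61.3 m³/s.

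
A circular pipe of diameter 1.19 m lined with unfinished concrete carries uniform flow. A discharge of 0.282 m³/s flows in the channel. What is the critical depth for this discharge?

At critical depth, Q² T / (g A³) = 1, i.e. A³/T = Q²/g = 0.282²/9.81 = 0.008106.
At y = 0.249 m: A³/T = 0.004978 — short.
At y = 0.306 m: A³/T = 0.01113 — over.
At y = 0.282 m: A³/T = 0.008097 — matches.

y_c = 0.282 m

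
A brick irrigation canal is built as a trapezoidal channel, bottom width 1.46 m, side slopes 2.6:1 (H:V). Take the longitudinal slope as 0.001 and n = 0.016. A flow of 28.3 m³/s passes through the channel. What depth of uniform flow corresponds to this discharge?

Manning's equation rearranged: A R^(2/3) = nQ / (1·√S) = 0.016 × 28.3 / (√0.001) = 14.32.
Try y = 2.55 m: A R^(2/3) = 24.78 — over.
Try y = 1.42 m: A R^(2/3) = 6.203 — short.
Try y = 2.03 m: A R^(2/3) = 14.32 — matches.

y_n = 2.03 m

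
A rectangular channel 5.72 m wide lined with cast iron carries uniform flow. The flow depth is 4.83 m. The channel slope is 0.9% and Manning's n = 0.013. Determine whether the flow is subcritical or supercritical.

Flow area A = b·y = 5.72 × 4.83 = 27.63 m². Wetted perimeter P = b + 2y = 5.72 + 2×4.83 = 15.38 m.
Hydraulic radius R = A/P = 27.63/15.38 = 1.796 m.
V = (1/n) R^(2/3) √S = (1/0.013) × 1.796^(2/3) × √0.009 = 10.78 m/s. Hydraulic depth D_h = A/T = 27.63/5.72 = 4.83 m.
Froude number Fr = V/√(g·D_h) = 10.78/√(9.81×4.83) = 1.57, which is greater than 1, so the flow is supercritical.

supercritical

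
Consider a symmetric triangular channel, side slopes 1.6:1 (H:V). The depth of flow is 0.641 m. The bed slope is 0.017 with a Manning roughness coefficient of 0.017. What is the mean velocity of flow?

For a triangular section with side slope z = 1.6: A = zy² = 1.6×0.641² = 0.6574 m²; P = 2y√(1+z²) = 2×0.641×1.887 = 2.419 m.
Hydraulic radius R = A/P = 0.6574/2.419 = 0.2718 m.
From Manning's equation, V = (1/n) R^(2/3) S^(1/2) = (1/0.017) × 0.2718^(2/3) × 0.017^(1/2) = 3.22 m/s.

V = 3.22 m/s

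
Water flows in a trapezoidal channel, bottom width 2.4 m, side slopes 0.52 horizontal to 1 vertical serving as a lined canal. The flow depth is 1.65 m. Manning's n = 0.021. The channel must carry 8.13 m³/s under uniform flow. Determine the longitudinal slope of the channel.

With bottom width b = 2.4 m and side slope z = 0.52: A = (b + zy)y = (2.4 + 0.52×1.65)×1.65 = 5.376 m²; P = b + 2y√(1+z²) = 2.4 + 2×1.65×1.127 = 6.119 m.
Hydraulic radius R = A/P = 5.376/6.119 = 0.8785 m.
From Manning's equation, S = [nQ / (1 A R^(2/3))]² = [0.021 × 8.13 / (1 × 5.376 × 0.8785^(2/3))]² = 0.0012.

S = 0.0012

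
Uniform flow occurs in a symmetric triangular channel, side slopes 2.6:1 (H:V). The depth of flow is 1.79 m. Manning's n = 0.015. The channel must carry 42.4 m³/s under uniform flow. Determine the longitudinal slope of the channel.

S = 0.00741

For a triangular section with side slope z = 2.6: A = zy² = 2.6×1.79² = 8.331 m²; P = 2y√(1+z²) = 2×1.79×2.786 = 9.973 m.
Hydraulic radius R = A/P = 8.331/9.973 = 0.8353 m.
From Manning's equation, S = [nQ / (1 A R^(2/3))]² = [0.015 × 42.4 / (1 × 8.331 × 0.8353^(2/3))]² = 0.00741.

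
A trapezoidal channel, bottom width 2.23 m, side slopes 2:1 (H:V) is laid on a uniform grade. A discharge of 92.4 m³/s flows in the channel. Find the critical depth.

y_c = 2.87 m

At critical depth, Q² T / (g A³) = 1, i.e. A³/T = Q²/g = 92.4²/9.81 = 870.3.
At y = 2.01 m: A³/T = 193 — too small.
At y = 3.4 m: A³/T = 1828 — too large.
At y = 2.87 m: A³/T = 872.9 — ≈ 870.3.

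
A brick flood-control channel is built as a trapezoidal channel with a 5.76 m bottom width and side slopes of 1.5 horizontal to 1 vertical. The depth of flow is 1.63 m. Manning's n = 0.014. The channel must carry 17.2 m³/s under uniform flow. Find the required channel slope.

S = 0.000269

With bottom width b = 5.76 m and side slope z = 1.5: A = (b + zy)y = (5.76 + 1.5×1.63)×1.63 = 13.37 m²; P = b + 2y√(1+z²) = 5.76 + 2×1.63×1.803 = 11.64 m.
Hydraulic radius R = A/P = 13.37/11.64 = 1.149 m.
From Manning's equation, S = [nQ / (1 A R^(2/3))]² = [0.014 × 17.2 / (1 × 13.37 × 1.149^(2/3))]² = 0.000269.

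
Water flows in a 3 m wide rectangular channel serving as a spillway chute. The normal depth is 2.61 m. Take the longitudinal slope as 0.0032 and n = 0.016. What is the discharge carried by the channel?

Q = 26.8 m³/s

Flow area A = b·y = 3 × 2.61 = 7.83 m². Wetted perimeter P = b + 2y = 3 + 2×2.61 = 8.22 m.
Hydraulic radius R = A/P = 7.83/8.22 = 0.9526 m.
Manning's equation: Q = (1/n) A R^(2/3) S^(1/2) = (1/0.016) × 7.83 × 0.9526^(2/3) × 0.0032^(1/2) = 26.8 m³/s.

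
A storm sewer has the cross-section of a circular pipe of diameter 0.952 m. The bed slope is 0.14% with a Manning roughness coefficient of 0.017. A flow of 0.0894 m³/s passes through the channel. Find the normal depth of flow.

Manning's equation rearranged: A R^(2/3) = nQ / (1·√S) = 0.017 × 0.0894 / (√0.0014) = 0.04062.
At y = 0.205 m: A R^(2/3) = 0.02779 — too small.
At y = 0.248 m: A R^(2/3) = 0.04062 — matches.

y_n = 0.248 m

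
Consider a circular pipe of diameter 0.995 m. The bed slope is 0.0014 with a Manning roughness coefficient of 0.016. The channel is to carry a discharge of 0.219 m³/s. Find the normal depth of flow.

y_n = 0.377 m

Manning's equation rearranged: A R^(2/3) = nQ / (1·√S) = 0.016 × 0.219 / (√0.0014) = 0.09365.
Try y = 0.421 m: A R^(2/3) = 0.1148 — high.
Try y = 0.325 m: A R^(2/3) = 0.07093 — low.
Try y = 0.377 m: A R^(2/3) = 0.09379 — matches.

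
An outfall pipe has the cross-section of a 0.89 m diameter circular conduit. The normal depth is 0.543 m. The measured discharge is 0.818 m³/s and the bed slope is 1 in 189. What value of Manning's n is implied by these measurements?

For a circular section of diameter D = 0.89 m at depth y = 0.543 m, the central angle is θ = 2 arccos(1 − 2y/D) = 3.586 rad. Then A = (D²/8)(θ − sin θ) = 0.3976 m² and P = Dθ/2 = 1.596 m.
Hydraulic radius R = A/P = 0.3976/1.596 = 0.2492 m.
Rearranging Manning's equation: n = (1/Q) A R^(2/3) S^(1/2) = (1/0.818) × 0.3976 × 0.2492^(2/3) × √0.005291 = 0.014.

n = 0.014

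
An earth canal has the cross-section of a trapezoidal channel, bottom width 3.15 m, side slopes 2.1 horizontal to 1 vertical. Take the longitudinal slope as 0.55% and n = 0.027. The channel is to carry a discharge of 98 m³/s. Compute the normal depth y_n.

Manning's equation rearranged: A R^(2/3) = nQ / (1·√S) = 0.027 × 98 / (√0.0055) = 35.68.
Try y = 3.42 m: A R^(2/3) = 53.33 — over.
Try y = 2.86 m: A R^(2/3) = 35.69 — ≈ 35.68.

y_n = 2.86 m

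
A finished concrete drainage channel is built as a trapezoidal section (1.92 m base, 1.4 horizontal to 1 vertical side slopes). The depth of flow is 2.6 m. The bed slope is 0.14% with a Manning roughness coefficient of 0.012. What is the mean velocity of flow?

V = 3.77 m/s

With bottom width b = 1.92 m and side slope z = 1.4: A = (b + zy)y = (1.92 + 1.4×2.6)×2.6 = 14.46 m²; P = b + 2y√(1+z²) = 1.92 + 2×2.6×1.72 = 10.87 m.
Hydraulic radius R = A/P = 14.46/10.87 = 1.33 m.
From Manning's equation, V = (1/n) R^(2/3) S^(1/2) = (1/0.012) × 1.33^(2/3) × 0.0014^(1/2) = 3.77 m/s.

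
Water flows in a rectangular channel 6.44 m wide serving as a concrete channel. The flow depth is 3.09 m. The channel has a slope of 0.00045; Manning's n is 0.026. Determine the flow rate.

Flow area A = b·y = 6.44 × 3.09 = 19.9 m². Wetted perimeter P = b + 2y = 6.44 + 2×3.09 = 12.62 m.
Hydraulic radius R = A/P = 19.9/12.62 = 1.577 m.
Manning's equation: Q = (1/n) A R^(2/3) S^(1/2) = (1/0.026) × 19.9 × 1.577^(2/3) × 0.00045^(1/2) = 22 m³/s.

Q = 22 m³/s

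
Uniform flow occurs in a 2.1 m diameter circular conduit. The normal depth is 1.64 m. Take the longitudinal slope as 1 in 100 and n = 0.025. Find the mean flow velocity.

V = 2.96 m/s

For a circular section of diameter D = 2.1 m at depth y = 1.64 m, the central angle is θ = 2 arccos(1 − 2y/D) = 4.335 rad. Then A = (D²/8)(θ − sin θ) = 2.902 m² and P = Dθ/2 = 4.552 m.
Hydraulic radius R = A/P = 2.902/4.552 = 0.6376 m.
From Manning's equation, V = (1/n) R^(2/3) S^(1/2) = (1/0.025) × 0.6376^(2/3) × 0.01^(1/2) = 2.96 m/s.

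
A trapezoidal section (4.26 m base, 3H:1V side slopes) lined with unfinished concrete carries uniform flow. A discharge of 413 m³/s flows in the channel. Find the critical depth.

At critical depth, Q² T / (g A³) = 1, i.e. A³/T = Q²/g = 413²/9.81 = 17390.
Try y = 3.58 m: A³/T = 6016 — too small.
Try y = 5.13 m: A³/T = 29230 — too large.
Try y = 4.56 m: A³/T = 17310 — matches.

y_c = 4.56 m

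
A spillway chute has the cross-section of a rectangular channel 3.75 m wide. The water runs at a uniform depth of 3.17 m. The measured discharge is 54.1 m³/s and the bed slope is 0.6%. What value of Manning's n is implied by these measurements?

Flow area A = b·y = 3.75 × 3.17 = 11.89 m². Wetted perimeter P = b + 2y = 3.75 + 2×3.17 = 10.09 m.
Hydraulic radius R = A/P = 11.89/10.09 = 1.178 m.
Rearranging Manning's equation: n = (1/Q) A R^(2/3) S^(1/2) = (1/54.1) × 11.89 × 1.178^(2/3) × √0.006 = 0.019.

n = 0.019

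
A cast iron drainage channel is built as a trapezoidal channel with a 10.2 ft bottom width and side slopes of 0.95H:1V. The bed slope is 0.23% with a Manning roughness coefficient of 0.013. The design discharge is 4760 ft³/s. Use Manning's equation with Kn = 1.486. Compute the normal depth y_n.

Manning's equation rearranged: A R^(2/3) = nQ / (1.486·√S) = 0.013 × 4760 / (1.486 × √0.0023) = 868.3.
At y = 13.6 ft: A R^(2/3) = 1105 — high.
At y = 10.2 ft: A R^(2/3) = 616.1 — low.
At y = 12.1 ft: A R^(2/3) = 869.1 — matches.

y_n = 12.1 ft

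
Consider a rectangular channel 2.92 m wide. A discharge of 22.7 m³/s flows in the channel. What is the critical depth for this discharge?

For a rectangular channel, critical depth y_c = (q²/g)^(1/3) where q = Q/b = 22.7/2.92 = 7.774 m²/s.
So y_c = (7.774²/9.81)^(1/3) = 1.83 m.

y_c = 1.83 m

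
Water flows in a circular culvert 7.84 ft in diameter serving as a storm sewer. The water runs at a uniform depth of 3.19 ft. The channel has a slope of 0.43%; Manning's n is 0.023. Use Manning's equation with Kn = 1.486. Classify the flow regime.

For a circular section of diameter D = 7.84 ft at depth y = 3.19 ft, the central angle is θ = 2 arccos(1 − 2y/D) = 2.767 rad. Then A = (D²/8)(θ − sin θ) = 18.45 ft² and P = Dθ/2 = 10.85 ft.
Hydraulic radius R = A/P = 18.45/10.85 = 1.701 ft.
V = (1.486/n) R^(2/3) √S = (1.486/0.023) × 1.701^(2/3) × √0.0043 = 6.037 ft/s. Hydraulic depth D_h = A/T = 18.45/7.703 = 2.395 ft.
Froude number Fr = V/√(g·D_h) = 6.037/√(32.2×2.395) = 0.687, which is less than 1, so the flow is subcritical.

subcritical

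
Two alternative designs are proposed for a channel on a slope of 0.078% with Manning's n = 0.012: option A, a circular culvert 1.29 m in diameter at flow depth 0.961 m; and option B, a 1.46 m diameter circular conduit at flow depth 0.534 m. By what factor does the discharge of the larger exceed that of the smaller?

Channel A: For a circular section of diameter D = 1.29 m at depth y = 0.961 m, the central angle is θ = 2 arccos(1 − 2y/D) = 4.166 rad. Then A = (D²/8)(θ − sin θ) = 1.044 m² and P = Dθ/2 = 2.687 m. Hydraulic radius R = A/P = 1.044/2.687 = 0.3886 m. Q_A = (1/0.012)·1.044·0.3886^(2/3)·√0.00078 = 1.294 m³/s.
Channel B: For a circular section of diameter D = 1.46 m at depth y = 0.534 m, the central angle is θ = 2 arccos(1 − 2y/D) = 2.598 rad. Then A = (D²/8)(θ − sin θ) = 0.5544 m² and P = Dθ/2 = 1.896 m. Hydraulic radius R = A/P = 0.5544/1.896 = 0.2923 m. Q_B = (1/0.012)·0.5544·0.2923^(2/3)·√0.00078 = 0.5683 m³/s.
The larger discharge is 1.294 m³/s and the smaller is 0.5683 m³/s; the ratio is 2.28.

2.28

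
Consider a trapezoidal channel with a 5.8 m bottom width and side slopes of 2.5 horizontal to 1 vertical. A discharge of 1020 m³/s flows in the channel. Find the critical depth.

At critical depth, Q² T / (g A³) = 1, i.e. A³/T = Q²/g = 1020²/9.81 = 106100.
Trying y = 8.31 m: A³/T = 227500 — too large.
Trying y = 4.77 m: A³/T = 20380 — too small.
Trying y = 7 m: A³/T = 106300 — close enough.

y_c = 7 m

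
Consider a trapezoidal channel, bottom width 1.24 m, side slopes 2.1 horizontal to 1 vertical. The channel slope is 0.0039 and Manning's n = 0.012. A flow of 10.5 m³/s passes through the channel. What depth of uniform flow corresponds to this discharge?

y_n = 0.944 m

Manning's equation rearranged: A R^(2/3) = nQ / (1·√S) = 0.012 × 10.5 / (√0.0039) = 2.018.
Try y = 1.18 m: A R^(2/3) = 3.299 — high.
Try y = 0.757 m: A R^(2/3) = 1.258 — low.
Try y = 0.944 m: A R^(2/3) = 2.018 — close enough.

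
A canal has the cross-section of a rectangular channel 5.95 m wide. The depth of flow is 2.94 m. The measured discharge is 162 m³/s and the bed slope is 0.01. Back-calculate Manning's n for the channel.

n = 0.014

Flow area A = b·y = 5.95 × 2.94 = 17.49 m². Wetted perimeter P = b + 2y = 5.95 + 2×2.94 = 11.83 m.
Hydraulic radius R = A/P = 17.49/11.83 = 1.479 m.
Rearranging Manning's equation: n = (1/Q) A R^(2/3) S^(1/2) = (1/162) × 17.49 × 1.479^(2/3) × √0.01 = 0.014.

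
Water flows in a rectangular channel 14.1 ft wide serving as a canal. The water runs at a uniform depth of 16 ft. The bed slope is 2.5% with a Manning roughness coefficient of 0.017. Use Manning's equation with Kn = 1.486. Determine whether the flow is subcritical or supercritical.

Flow area A = b·y = 14.1 × 16 = 225.6 ft². Wetted perimeter P = b + 2y = 14.1 + 2×16 = 46.1 ft.
Hydraulic radius R = A/P = 225.6/46.1 = 4.894 ft.
V = (1.486/n) R^(2/3) √S = (1.486/0.017) × 4.894^(2/3) × √0.025 = 39.84 ft/s. Hydraulic depth D_h = A/T = 225.6/14.1 = 16 ft.
Froude number Fr = V/√(g·D_h) = 39.84/√(32.2×16) = 1.76, which is greater than 1, so the flow is supercritical.

supercritical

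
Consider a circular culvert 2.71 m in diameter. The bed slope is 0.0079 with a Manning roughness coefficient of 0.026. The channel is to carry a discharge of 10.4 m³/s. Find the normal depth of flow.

Manning's equation rearranged: A R^(2/3) = nQ / (1·√S) = 0.026 × 10.4 / (√0.0079) = 3.042.
Try y = 1.21 m: A R^(2/3) = 1.828 — low.
Try y = 1.88 m: A R^(2/3) = 3.681 — high.
Try y = 1.64 m: A R^(2/3) = 3.029 — matches.

y_n = 1.64 m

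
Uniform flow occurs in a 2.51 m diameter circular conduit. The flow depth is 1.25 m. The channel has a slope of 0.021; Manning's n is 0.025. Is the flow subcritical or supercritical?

supercritical

For a circular section of diameter D = 2.51 m at depth y = 1.25 m, the central angle is θ = 2 arccos(1 − 2y/D) = 3.134 rad. Then A = (D²/8)(θ − sin θ) = 2.461 m² and P = Dθ/2 = 3.933 m.
Hydraulic radius R = A/P = 2.461/3.933 = 0.6259 m.
V = (1/n) R^(2/3) √S = (1/0.025) × 0.6259^(2/3) × √0.021 = 4.241 m/s. Hydraulic depth D_h = A/T = 2.461/2.51 = 0.9807 m.
Froude number Fr = V/√(g·D_h) = 4.241/√(9.81×0.9807) = 1.37, which is greater than 1, so the flow is supercritical.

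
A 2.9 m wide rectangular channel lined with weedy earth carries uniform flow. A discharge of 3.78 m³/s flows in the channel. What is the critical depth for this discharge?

y_c = 0.557 m

For a rectangular channel, critical depth y_c = (q²/g)^(1/3) where q = Q/b = 3.78/2.9 = 1.303 m²/s.
So y_c = (1.303²/9.81)^(1/3) = 0.557 m.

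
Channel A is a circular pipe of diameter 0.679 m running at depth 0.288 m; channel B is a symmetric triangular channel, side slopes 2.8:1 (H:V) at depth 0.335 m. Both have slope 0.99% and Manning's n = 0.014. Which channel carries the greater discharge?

Channel A: For a circular section of diameter D = 0.679 m at depth y = 0.288 m, the central angle is θ = 2 arccos(1 − 2y/D) = 2.837 rad. Then A = (D²/8)(θ − sin θ) = 0.1462 m² and P = Dθ/2 = 0.9632 m. Hydraulic radius R = A/P = 0.1462/0.9632 = 0.1518 m. Q_A = (1/0.014)·0.1462·0.1518^(2/3)·√0.0099 = 0.2957 m³/s.
Channel B: For a triangular section with side slope z = 2.8: A = zy² = 2.8×0.335² = 0.3142 m²; P = 2y√(1+z²) = 2×0.335×2.973 = 1.992 m. Hydraulic radius R = A/P = 0.3142/1.992 = 0.1577 m. Q_B = (1/0.014)·0.3142·0.1577^(2/3)·√0.0099 = 0.652 m³/s.
Q_A = 0.2957 m³/s vs Q_B = 0.652 m³/s, so channel B carries more.

channel B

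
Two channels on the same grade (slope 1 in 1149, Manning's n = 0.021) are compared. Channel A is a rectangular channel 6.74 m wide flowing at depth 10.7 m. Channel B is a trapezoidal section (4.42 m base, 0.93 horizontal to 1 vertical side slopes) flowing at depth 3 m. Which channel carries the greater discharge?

Channel A: Flow area A = b·y = 6.74 × 10.7 = 72.12 m². Wetted perimeter P = b + 2y = 6.74 + 2×10.7 = 28.14 m. Hydraulic radius R = A/P = 72.12/28.14 = 2.563 m. Q_A = (1/0.021)·72.12·2.563^(2/3)·√0.0008703 = 189.7 m³/s.
Channel B: With bottom width b = 4.42 m and side slope z = 0.93: A = (b + zy)y = (4.42 + 0.93×3)×3 = 21.63 m²; P = b + 2y√(1+z²) = 4.42 + 2×3×1.366 = 12.61 m. Hydraulic radius R = A/P = 21.63/12.61 = 1.715 m. Q_B = (1/0.021)·21.63·1.715^(2/3)·√0.0008703 = 43.53 m³/s.
Q_A = 189.7 m³/s vs Q_B = 43.53 m³/s, so channel A carries more.

channel A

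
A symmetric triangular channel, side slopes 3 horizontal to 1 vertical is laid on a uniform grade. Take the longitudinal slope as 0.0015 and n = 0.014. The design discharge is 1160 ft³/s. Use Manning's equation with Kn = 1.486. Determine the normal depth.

Manning's equation rearranged: A R^(2/3) = nQ / (1.486·√S) = 0.014 × 1160 / (1.486 × √0.0015) = 282.2.
At y = 5.41 ft: A R^(2/3) = 164.6 — low.
At y = 7.38 ft: A R^(2/3) = 376.7 — high.
At y = 6.62 ft: A R^(2/3) = 281.9 — close enough.

y_n = 6.62 ft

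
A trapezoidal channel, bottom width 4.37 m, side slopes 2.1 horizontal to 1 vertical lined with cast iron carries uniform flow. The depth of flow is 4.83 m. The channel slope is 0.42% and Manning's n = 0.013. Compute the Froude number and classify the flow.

With bottom width b = 4.37 m and side slope z = 2.1: A = (b + zy)y = (4.37 + 2.1×4.83)×4.83 = 70.1 m²; P = b + 2y√(1+z²) = 4.37 + 2×4.83×2.326 = 26.84 m.
Hydraulic radius R = A/P = 70.1/26.84 = 2.612 m.
V = (1/n) R^(2/3) √S = (1/0.013) × 2.612^(2/3) × √0.0042 = 9.455 m/s. Hydraulic depth D_h = A/T = 70.1/24.66 = 2.843 m.
Froude number Fr = V/√(g·D_h) = 9.455/√(9.81×2.843) = 1.79, which is greater than 1, so the flow is supercritical.

supercritical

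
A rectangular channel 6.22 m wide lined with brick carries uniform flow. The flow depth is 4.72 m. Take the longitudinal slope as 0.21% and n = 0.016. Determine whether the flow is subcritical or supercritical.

subcritical

Flow area A = b·y = 6.22 × 4.72 = 29.36 m². Wetted perimeter P = b + 2y = 6.22 + 2×4.72 = 15.66 m.
Hydraulic radius R = A/P = 29.36/15.66 = 1.875 m.
V = (1/n) R^(2/3) √S = (1/0.016) × 1.875^(2/3) × √0.0021 = 4.355 m/s. Hydraulic depth D_h = A/T = 29.36/6.22 = 4.72 m.
Froude number Fr = V/√(g·D_h) = 4.355/√(9.81×4.72) = 0.64, which is less than 1, so the flow is subcritical.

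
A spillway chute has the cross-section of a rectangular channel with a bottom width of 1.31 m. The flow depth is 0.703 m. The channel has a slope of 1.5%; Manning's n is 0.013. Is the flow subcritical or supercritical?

supercritical

Flow area A = b·y = 1.31 × 0.703 = 0.9209 m². Wetted perimeter P = b + 2y = 1.31 + 2×0.703 = 2.716 m.
Hydraulic radius R = A/P = 0.9209/2.716 = 0.3391 m.
V = (1/n) R^(2/3) √S = (1/0.013) × 0.3391^(2/3) × √0.015 = 4.581 m/s. Hydraulic depth D_h = A/T = 0.9209/1.31 = 0.703 m.
Froude number Fr = V/√(g·D_h) = 4.581/√(9.81×0.703) = 1.74, which is greater than 1, so the flow is supercritical.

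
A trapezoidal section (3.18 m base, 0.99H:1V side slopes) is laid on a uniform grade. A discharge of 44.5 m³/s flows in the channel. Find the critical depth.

At critical depth, Q² T / (g A³) = 1, i.e. A³/T = Q²/g = 44.5²/9.81 = 201.9.
At y = 2.62 m: A³/T = 413.7 — high.
At y = 2.16 m: A³/T = 203.3 — ≈ 201.9.

y_c = 2.16 m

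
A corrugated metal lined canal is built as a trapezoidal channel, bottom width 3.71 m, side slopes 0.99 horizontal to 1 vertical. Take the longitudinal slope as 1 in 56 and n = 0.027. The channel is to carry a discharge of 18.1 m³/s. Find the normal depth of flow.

y_n = 0.982 m

Manning's equation rearranged: A R^(2/3) = nQ / (1·√S) = 0.027 × 18.1 / (√0.01786) = 3.657.
At y = 0.81 m: A R^(2/3) = 2.629 — too small.
At y = 0.982 m: A R^(2/3) = 3.66 — ≈ 3.657.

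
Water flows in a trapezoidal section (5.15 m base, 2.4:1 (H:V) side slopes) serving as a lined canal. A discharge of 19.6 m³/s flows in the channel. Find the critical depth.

At critical depth, Q² T / (g A³) = 1, i.e. A³/T = Q²/g = 19.6²/9.81 = 39.16.
Try y = 1.14 m: A³/T = 68.4 — high.
Try y = 0.873 m: A³/T = 27.09 — low.
Try y = 0.972 m: A³/T = 39.2 — close enough.

y_c = 0.972 m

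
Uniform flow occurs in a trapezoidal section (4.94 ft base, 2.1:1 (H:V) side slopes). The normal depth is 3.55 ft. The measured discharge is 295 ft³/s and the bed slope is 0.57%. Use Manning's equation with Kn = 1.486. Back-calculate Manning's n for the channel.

With bottom width b = 4.94 ft and side slope z = 2.1: A = (b + zy)y = (4.94 + 2.1×3.55)×3.55 = 44 ft²; P = b + 2y√(1+z²) = 4.94 + 2×3.55×2.326 = 21.45 ft.
Hydraulic radius R = A/P = 44/21.45 = 2.051 ft.
Rearranging Manning's equation: n = (1.486/Q) A R^(2/3) S^(1/2) = (1.486/295) × 44 × 2.051^(2/3) × √0.0057 = 0.027.

n = 0.027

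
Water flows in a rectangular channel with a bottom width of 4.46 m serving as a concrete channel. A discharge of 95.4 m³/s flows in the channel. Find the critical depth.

For a rectangular channel, critical depth y_c = (q²/g)^(1/3) where q = Q/b = 95.4/4.46 = 21.39 m²/s.
So y_c = (21.39²/9.81)^(1/3) = 3.6 m.

y_c = 3.6 m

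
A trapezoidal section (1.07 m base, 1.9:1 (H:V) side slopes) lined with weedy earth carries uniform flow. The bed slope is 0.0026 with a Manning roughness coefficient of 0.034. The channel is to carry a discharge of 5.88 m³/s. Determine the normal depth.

y_n = 1.35 m

Manning's equation rearranged: A R^(2/3) = nQ / (1·√S) = 0.034 × 5.88 / (√0.0026) = 3.921.
Trying y = 1.63 m: A R^(2/3) = 6.055 — too large.
Trying y = 1.18 m: A R^(2/3) = 2.893 — too small.
Trying y = 1.35 m: A R^(2/3) = 3.922 — close enough.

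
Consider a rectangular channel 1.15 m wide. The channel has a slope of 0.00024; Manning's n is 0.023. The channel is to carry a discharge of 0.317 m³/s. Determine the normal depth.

y_n = 0.838 m

Manning's equation rearranged: A R^(2/3) = nQ / (1·√S) = 0.023 × 0.317 / (√0.00024) = 0.4706.
At y = 0.952 m: A R^(2/3) = 0.5525 — too large.
At y = 0.838 m: A R^(2/3) = 0.4704 — matches.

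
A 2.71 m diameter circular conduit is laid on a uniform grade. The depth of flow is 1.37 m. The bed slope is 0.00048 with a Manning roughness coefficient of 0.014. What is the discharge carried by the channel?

For a circular section of diameter D = 2.71 m at depth y = 1.37 m, the central angle is θ = 2 arccos(1 − 2y/D) = 3.164 rad. Then A = (D²/8)(θ − sin θ) = 2.925 m² and P = Dθ/2 = 4.287 m.
Hydraulic radius R = A/P = 2.925/4.287 = 0.6822 m.
Manning's equation: Q = (1/n) A R^(2/3) S^(1/2) = (1/0.014) × 2.925 × 0.6822^(2/3) × 0.00048^(1/2) = 3.55 m³/s.

Q = 3.55 m³/s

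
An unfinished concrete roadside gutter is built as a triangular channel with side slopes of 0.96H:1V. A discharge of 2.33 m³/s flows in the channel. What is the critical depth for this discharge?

At critical depth, Q² T / (g A³) = 1, i.e. A³/T = Q²/g = 2.33²/9.81 = 0.5534.
Try y = 1.15 m: A³/T = 0.9268 — too large.
Try y = 0.738 m: A³/T = 0.1009 — too small.
Try y = 1.04 m: A³/T = 0.5606 — matches.

y_c = 1.04 m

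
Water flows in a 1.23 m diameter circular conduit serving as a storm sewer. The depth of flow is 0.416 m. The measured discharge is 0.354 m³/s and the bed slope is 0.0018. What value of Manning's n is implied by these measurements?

n = 0.016

For a circular section of diameter D = 1.23 m at depth y = 0.416 m, the central angle is θ = 2 arccos(1 − 2y/D) = 2.483 rad. Then A = (D²/8)(θ − sin θ) = 0.3537 m² and P = Dθ/2 = 1.527 m.
Hydraulic radius R = A/P = 0.3537/1.527 = 0.2317 m.
Rearranging Manning's equation: n = (1/Q) A R^(2/3) S^(1/2) = (1/0.354) × 0.3537 × 0.2317^(2/3) × √0.0018 = 0.016.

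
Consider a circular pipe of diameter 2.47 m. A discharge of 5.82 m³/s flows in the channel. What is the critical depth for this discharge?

y_c = 1.09 m

At critical depth, Q² T / (g A³) = 1, i.e. A³/T = Q²/g = 5.82²/9.81 = 3.453.
Trying y = 0.896 m: A³/T = 1.627 — too small.
Trying y = 1.32 m: A³/T = 7.179 — too large.
Trying y = 1.09 m: A³/T = 3.453 — close enough.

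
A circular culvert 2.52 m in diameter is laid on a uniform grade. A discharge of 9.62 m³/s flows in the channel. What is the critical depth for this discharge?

At critical depth, Q² T / (g A³) = 1, i.e. A³/T = Q²/g = 9.62²/9.81 = 9.434.
At y = 1.01 m: A³/T = 2.639 — too small.
At y = 1.74 m: A³/T = 21.28 — too large.
At y = 1.41 m: A³/T = 9.457 — close enough.

y_c = 1.41 m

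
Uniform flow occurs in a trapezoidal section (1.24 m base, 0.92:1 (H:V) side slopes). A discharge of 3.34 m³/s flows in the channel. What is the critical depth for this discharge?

y_c = 0.746 m

At critical depth, Q² T / (g A³) = 1, i.e. A³/T = Q²/g = 3.34²/9.81 = 1.137.
Try y = 0.845 m: A³/T = 1.773 — over.
Try y = 0.554 m: A³/T = 0.4031 — short.
Try y = 0.746 m: A³/T = 1.136 — close enough.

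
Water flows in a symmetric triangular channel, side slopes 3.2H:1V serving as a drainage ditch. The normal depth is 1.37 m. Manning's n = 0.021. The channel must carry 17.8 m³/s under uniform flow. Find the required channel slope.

S = 0.00683

For a triangular section with side slope z = 3.2: A = zy² = 3.2×1.37² = 6.006 m²; P = 2y√(1+z²) = 2×1.37×3.353 = 9.186 m.
Hydraulic radius R = A/P = 6.006/9.186 = 0.6538 m.
From Manning's equation, S = [nQ / (1 A R^(2/3))]² = [0.021 × 17.8 / (1 × 6.006 × 0.6538^(2/3))]² = 0.00683.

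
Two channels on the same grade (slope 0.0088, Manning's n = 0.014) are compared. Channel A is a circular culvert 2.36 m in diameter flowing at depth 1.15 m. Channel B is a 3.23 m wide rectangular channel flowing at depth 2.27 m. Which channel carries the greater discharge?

channel B

Channel A: For a circular section of diameter D = 2.36 m at depth y = 1.15 m, the central angle is θ = 2 arccos(1 − 2y/D) = 3.091 rad. Then A = (D²/8)(θ − sin θ) = 2.116 m² and P = Dθ/2 = 3.647 m. Hydraulic radius R = A/P = 2.116/3.647 = 0.5803 m. Q_A = (1/0.014)·2.116·0.5803^(2/3)·√0.0088 = 9.866 m³/s.
Channel B: Flow area A = b·y = 3.23 × 2.27 = 7.332 m². Wetted perimeter P = b + 2y = 3.23 + 2×2.27 = 7.77 m. Hydraulic radius R = A/P = 7.332/7.77 = 0.9436 m. Q_B = (1/0.014)·7.332·0.9436^(2/3)·√0.0088 = 47.27 m³/s.
Q_A = 9.866 m³/s vs Q_B = 47.27 m³/s, so channel B carries more.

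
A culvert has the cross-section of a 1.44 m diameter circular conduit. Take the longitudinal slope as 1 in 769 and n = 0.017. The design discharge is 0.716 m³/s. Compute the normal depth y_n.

Manning's equation rearranged: A R^(2/3) = nQ / (1·√S) = 0.017 × 0.716 / (√0.0013) = 0.3375.
At y = 0.807 m: A R^(2/3) = 0.4975 — over.
At y = 0.522 m: A R^(2/3) = 0.2315 — short.
At y = 0.642 m: A R^(2/3) = 0.3377 — ≈ 0.3375.

y_n = 0.642 m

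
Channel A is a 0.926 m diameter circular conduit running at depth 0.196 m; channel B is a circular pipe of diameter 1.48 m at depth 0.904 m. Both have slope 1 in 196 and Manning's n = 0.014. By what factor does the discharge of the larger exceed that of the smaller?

Channel A: For a circular section of diameter D = 0.926 m at depth y = 0.196 m, the central angle is θ = 2 arccos(1 − 2y/D) = 1.912 rad. Then A = (D²/8)(θ − sin θ) = 0.104 m² and P = Dθ/2 = 0.8854 m. Hydraulic radius R = A/P = 0.104/0.8854 = 0.1174 m. Q_A = (1/0.014)·0.104·0.1174^(2/3)·√0.005102 = 0.1272 m³/s.
Channel B: For a circular section of diameter D = 1.48 m at depth y = 0.904 m, the central angle is θ = 2 arccos(1 − 2y/D) = 3.589 rad. Then A = (D²/8)(θ − sin θ) = 1.101 m² and P = Dθ/2 = 2.656 m. Hydraulic radius R = A/P = 1.101/2.656 = 0.4146 m. Q_B = (1/0.014)·1.101·0.4146^(2/3)·√0.005102 = 3.123 m³/s.
The larger discharge is 3.123 m³/s and the smaller is 0.1272 m³/s; the ratio is 24.5.

24.5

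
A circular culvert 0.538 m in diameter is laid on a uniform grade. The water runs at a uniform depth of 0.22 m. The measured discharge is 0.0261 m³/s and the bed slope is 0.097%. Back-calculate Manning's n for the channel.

n = 0.025

For a circular section of diameter D = 0.538 m at depth y = 0.22 m, the central angle is θ = 2 arccos(1 − 2y/D) = 2.775 rad. Then A = (D²/8)(θ − sin θ) = 0.08745 m² and P = Dθ/2 = 0.7465 m.
Hydraulic radius R = A/P = 0.08745/0.7465 = 0.1171 m.
Rearranging Manning's equation: n = (1/Q) A R^(2/3) S^(1/2) = (1/0.0261) × 0.08745 × 0.1171^(2/3) × √0.00097 = 0.025.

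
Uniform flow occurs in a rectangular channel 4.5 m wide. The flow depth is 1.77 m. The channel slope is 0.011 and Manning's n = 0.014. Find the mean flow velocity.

V = 7.44 m/s

Flow area A = b·y = 4.5 × 1.77 = 7.965 m². Wetted perimeter P = b + 2y = 4.5 + 2×1.77 = 8.04 m.
Hydraulic radius R = A/P = 7.965/8.04 = 0.9907 m.
From Manning's equation, V = (1/n) R^(2/3) S^(1/2) = (1/0.014) × 0.9907^(2/3) × 0.011^(1/2) = 7.44 m/s.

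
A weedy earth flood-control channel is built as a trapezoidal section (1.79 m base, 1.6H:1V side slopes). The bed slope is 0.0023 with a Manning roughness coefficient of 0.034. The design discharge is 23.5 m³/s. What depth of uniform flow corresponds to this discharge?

Manning's equation rearranged: A R^(2/3) = nQ / (1·√S) = 0.034 × 23.5 / (√0.0023) = 16.66.
Try y = 2.06 m: A R^(2/3) = 11.13 — too small.
Try y = 3.15 m: A R^(2/3) = 29.1 — too large.
Try y = 2.47 m: A R^(2/3) = 16.69 — close enough.

y_n = 2.47 m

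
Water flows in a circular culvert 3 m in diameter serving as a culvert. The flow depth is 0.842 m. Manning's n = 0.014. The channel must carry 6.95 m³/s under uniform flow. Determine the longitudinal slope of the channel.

S = 0.0094

For a circular section of diameter D = 3 m at depth y = 0.842 m, the central angle is θ = 2 arccos(1 − 2y/D) = 2.233 rad. Then A = (D²/8)(θ − sin θ) = 1.626 m² and P = Dθ/2 = 3.35 m.
Hydraulic radius R = A/P = 1.626/3.35 = 0.4852 m.
From Manning's equation, S = [nQ / (1 A R^(2/3))]² = [0.014 × 6.95 / (1 × 1.626 × 0.4852^(2/3))]² = 0.0094.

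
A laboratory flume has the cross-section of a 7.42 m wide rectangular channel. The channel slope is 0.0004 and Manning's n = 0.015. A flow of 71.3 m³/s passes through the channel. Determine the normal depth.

Manning's equation rearranged: A R^(2/3) = nQ / (1·√S) = 0.015 × 71.3 / (√0.0004) = 53.47.
At y = 3.14 m: A R^(2/3) = 33.2 — too small.
At y = 4.94 m: A R^(2/3) = 60.47 — too large.
At y = 4.49 m: A R^(2/3) = 53.44 — ≈ 53.47.

y_n = 4.49 m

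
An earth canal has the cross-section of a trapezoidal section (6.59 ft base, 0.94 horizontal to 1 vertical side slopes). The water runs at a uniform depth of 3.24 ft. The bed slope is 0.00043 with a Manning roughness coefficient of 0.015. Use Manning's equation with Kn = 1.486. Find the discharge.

With bottom width b = 6.59 ft and side slope z = 0.94: A = (b + zy)y = (6.59 + 0.94×3.24)×3.24 = 31.22 ft²; P = b + 2y√(1+z²) = 6.59 + 2×3.24×1.372 = 15.48 ft.
Hydraulic radius R = A/P = 31.22/15.48 = 2.016 ft.
Manning's equation: Q = (1.486/n) A R^(2/3) S^(1/2) = (1.486/0.015) × 31.22 × 2.016^(2/3) × 0.00043^(1/2) = 102 ft³/s.

Q = 102 ft³/s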